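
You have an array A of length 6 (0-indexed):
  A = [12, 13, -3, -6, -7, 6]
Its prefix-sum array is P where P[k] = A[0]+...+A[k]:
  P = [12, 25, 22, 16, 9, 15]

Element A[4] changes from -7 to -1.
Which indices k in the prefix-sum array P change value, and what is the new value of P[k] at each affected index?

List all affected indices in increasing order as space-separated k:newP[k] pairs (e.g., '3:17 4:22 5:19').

Answer: 4:15 5:21

Derivation:
P[k] = A[0] + ... + A[k]
P[k] includes A[4] iff k >= 4
Affected indices: 4, 5, ..., 5; delta = 6
  P[4]: 9 + 6 = 15
  P[5]: 15 + 6 = 21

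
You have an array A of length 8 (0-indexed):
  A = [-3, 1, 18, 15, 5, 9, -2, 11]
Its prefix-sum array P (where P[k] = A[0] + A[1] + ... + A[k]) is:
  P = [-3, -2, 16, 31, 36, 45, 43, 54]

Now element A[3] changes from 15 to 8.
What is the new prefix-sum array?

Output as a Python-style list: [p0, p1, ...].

Answer: [-3, -2, 16, 24, 29, 38, 36, 47]

Derivation:
Change: A[3] 15 -> 8, delta = -7
P[k] for k < 3: unchanged (A[3] not included)
P[k] for k >= 3: shift by delta = -7
  P[0] = -3 + 0 = -3
  P[1] = -2 + 0 = -2
  P[2] = 16 + 0 = 16
  P[3] = 31 + -7 = 24
  P[4] = 36 + -7 = 29
  P[5] = 45 + -7 = 38
  P[6] = 43 + -7 = 36
  P[7] = 54 + -7 = 47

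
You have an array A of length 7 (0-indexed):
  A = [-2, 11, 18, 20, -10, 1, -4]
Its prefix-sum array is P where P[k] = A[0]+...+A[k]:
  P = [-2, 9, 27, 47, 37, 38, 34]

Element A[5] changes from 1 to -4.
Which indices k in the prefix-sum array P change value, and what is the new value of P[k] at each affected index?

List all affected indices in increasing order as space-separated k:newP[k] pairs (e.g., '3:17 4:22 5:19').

Answer: 5:33 6:29

Derivation:
P[k] = A[0] + ... + A[k]
P[k] includes A[5] iff k >= 5
Affected indices: 5, 6, ..., 6; delta = -5
  P[5]: 38 + -5 = 33
  P[6]: 34 + -5 = 29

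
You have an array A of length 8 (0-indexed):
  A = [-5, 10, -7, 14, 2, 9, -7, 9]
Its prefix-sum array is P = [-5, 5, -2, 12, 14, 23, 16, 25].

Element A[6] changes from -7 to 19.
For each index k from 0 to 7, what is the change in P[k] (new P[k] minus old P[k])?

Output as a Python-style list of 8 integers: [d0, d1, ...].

Element change: A[6] -7 -> 19, delta = 26
For k < 6: P[k] unchanged, delta_P[k] = 0
For k >= 6: P[k] shifts by exactly 26
Delta array: [0, 0, 0, 0, 0, 0, 26, 26]

Answer: [0, 0, 0, 0, 0, 0, 26, 26]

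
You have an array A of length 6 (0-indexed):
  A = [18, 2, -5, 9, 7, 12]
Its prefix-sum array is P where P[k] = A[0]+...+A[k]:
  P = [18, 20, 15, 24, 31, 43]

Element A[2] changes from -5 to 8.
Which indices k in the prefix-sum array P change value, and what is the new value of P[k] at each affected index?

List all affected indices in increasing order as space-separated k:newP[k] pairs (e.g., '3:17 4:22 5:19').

Answer: 2:28 3:37 4:44 5:56

Derivation:
P[k] = A[0] + ... + A[k]
P[k] includes A[2] iff k >= 2
Affected indices: 2, 3, ..., 5; delta = 13
  P[2]: 15 + 13 = 28
  P[3]: 24 + 13 = 37
  P[4]: 31 + 13 = 44
  P[5]: 43 + 13 = 56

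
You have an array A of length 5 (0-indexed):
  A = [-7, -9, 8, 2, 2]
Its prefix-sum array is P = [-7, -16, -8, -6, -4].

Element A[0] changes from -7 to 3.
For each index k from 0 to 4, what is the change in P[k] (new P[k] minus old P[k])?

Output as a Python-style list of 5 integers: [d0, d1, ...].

Answer: [10, 10, 10, 10, 10]

Derivation:
Element change: A[0] -7 -> 3, delta = 10
For k < 0: P[k] unchanged, delta_P[k] = 0
For k >= 0: P[k] shifts by exactly 10
Delta array: [10, 10, 10, 10, 10]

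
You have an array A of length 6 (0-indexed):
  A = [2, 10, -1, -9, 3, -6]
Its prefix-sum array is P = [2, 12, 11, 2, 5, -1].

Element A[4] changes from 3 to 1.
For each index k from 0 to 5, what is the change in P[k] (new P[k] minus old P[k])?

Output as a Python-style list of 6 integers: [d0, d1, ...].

Answer: [0, 0, 0, 0, -2, -2]

Derivation:
Element change: A[4] 3 -> 1, delta = -2
For k < 4: P[k] unchanged, delta_P[k] = 0
For k >= 4: P[k] shifts by exactly -2
Delta array: [0, 0, 0, 0, -2, -2]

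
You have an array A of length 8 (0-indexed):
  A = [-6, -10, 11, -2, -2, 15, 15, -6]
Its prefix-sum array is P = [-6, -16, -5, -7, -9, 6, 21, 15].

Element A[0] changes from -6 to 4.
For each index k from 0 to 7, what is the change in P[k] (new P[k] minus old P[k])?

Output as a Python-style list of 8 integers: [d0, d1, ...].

Element change: A[0] -6 -> 4, delta = 10
For k < 0: P[k] unchanged, delta_P[k] = 0
For k >= 0: P[k] shifts by exactly 10
Delta array: [10, 10, 10, 10, 10, 10, 10, 10]

Answer: [10, 10, 10, 10, 10, 10, 10, 10]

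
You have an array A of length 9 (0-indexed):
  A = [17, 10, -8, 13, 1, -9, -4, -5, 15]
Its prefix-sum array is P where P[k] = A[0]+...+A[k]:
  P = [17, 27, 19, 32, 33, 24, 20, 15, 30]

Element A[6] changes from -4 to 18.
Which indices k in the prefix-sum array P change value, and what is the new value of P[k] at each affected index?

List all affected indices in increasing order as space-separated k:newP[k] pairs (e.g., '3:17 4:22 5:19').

P[k] = A[0] + ... + A[k]
P[k] includes A[6] iff k >= 6
Affected indices: 6, 7, ..., 8; delta = 22
  P[6]: 20 + 22 = 42
  P[7]: 15 + 22 = 37
  P[8]: 30 + 22 = 52

Answer: 6:42 7:37 8:52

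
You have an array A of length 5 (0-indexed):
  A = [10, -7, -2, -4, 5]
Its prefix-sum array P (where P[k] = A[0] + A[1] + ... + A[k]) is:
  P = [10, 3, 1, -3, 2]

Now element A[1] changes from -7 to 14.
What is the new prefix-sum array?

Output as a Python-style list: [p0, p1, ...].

Answer: [10, 24, 22, 18, 23]

Derivation:
Change: A[1] -7 -> 14, delta = 21
P[k] for k < 1: unchanged (A[1] not included)
P[k] for k >= 1: shift by delta = 21
  P[0] = 10 + 0 = 10
  P[1] = 3 + 21 = 24
  P[2] = 1 + 21 = 22
  P[3] = -3 + 21 = 18
  P[4] = 2 + 21 = 23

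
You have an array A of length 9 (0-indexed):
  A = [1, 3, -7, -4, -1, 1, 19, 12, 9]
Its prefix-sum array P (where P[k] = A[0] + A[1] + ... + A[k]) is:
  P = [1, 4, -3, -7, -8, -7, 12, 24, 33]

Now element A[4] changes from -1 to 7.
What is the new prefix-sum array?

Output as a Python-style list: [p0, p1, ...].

Change: A[4] -1 -> 7, delta = 8
P[k] for k < 4: unchanged (A[4] not included)
P[k] for k >= 4: shift by delta = 8
  P[0] = 1 + 0 = 1
  P[1] = 4 + 0 = 4
  P[2] = -3 + 0 = -3
  P[3] = -7 + 0 = -7
  P[4] = -8 + 8 = 0
  P[5] = -7 + 8 = 1
  P[6] = 12 + 8 = 20
  P[7] = 24 + 8 = 32
  P[8] = 33 + 8 = 41

Answer: [1, 4, -3, -7, 0, 1, 20, 32, 41]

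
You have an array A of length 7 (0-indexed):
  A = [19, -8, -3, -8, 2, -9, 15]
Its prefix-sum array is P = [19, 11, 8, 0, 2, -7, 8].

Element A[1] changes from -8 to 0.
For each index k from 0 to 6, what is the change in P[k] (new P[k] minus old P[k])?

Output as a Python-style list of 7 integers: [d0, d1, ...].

Answer: [0, 8, 8, 8, 8, 8, 8]

Derivation:
Element change: A[1] -8 -> 0, delta = 8
For k < 1: P[k] unchanged, delta_P[k] = 0
For k >= 1: P[k] shifts by exactly 8
Delta array: [0, 8, 8, 8, 8, 8, 8]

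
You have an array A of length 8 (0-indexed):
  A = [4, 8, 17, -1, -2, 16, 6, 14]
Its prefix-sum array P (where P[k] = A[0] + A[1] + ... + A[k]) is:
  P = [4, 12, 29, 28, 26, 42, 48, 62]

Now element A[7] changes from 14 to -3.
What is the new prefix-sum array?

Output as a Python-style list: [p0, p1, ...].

Answer: [4, 12, 29, 28, 26, 42, 48, 45]

Derivation:
Change: A[7] 14 -> -3, delta = -17
P[k] for k < 7: unchanged (A[7] not included)
P[k] for k >= 7: shift by delta = -17
  P[0] = 4 + 0 = 4
  P[1] = 12 + 0 = 12
  P[2] = 29 + 0 = 29
  P[3] = 28 + 0 = 28
  P[4] = 26 + 0 = 26
  P[5] = 42 + 0 = 42
  P[6] = 48 + 0 = 48
  P[7] = 62 + -17 = 45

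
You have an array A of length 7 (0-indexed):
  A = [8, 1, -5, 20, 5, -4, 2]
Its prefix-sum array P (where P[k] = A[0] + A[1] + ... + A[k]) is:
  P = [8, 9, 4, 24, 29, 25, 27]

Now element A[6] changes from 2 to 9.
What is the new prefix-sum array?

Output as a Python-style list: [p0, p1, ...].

Change: A[6] 2 -> 9, delta = 7
P[k] for k < 6: unchanged (A[6] not included)
P[k] for k >= 6: shift by delta = 7
  P[0] = 8 + 0 = 8
  P[1] = 9 + 0 = 9
  P[2] = 4 + 0 = 4
  P[3] = 24 + 0 = 24
  P[4] = 29 + 0 = 29
  P[5] = 25 + 0 = 25
  P[6] = 27 + 7 = 34

Answer: [8, 9, 4, 24, 29, 25, 34]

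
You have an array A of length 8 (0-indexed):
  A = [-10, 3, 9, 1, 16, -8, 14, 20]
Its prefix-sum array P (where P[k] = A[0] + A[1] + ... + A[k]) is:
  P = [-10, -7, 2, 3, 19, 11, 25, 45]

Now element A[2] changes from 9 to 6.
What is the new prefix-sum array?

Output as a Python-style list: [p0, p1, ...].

Answer: [-10, -7, -1, 0, 16, 8, 22, 42]

Derivation:
Change: A[2] 9 -> 6, delta = -3
P[k] for k < 2: unchanged (A[2] not included)
P[k] for k >= 2: shift by delta = -3
  P[0] = -10 + 0 = -10
  P[1] = -7 + 0 = -7
  P[2] = 2 + -3 = -1
  P[3] = 3 + -3 = 0
  P[4] = 19 + -3 = 16
  P[5] = 11 + -3 = 8
  P[6] = 25 + -3 = 22
  P[7] = 45 + -3 = 42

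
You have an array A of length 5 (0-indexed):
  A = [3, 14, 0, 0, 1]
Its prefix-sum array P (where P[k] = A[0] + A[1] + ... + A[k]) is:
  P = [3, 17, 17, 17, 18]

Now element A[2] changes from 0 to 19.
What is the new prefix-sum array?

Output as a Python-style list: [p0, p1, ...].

Change: A[2] 0 -> 19, delta = 19
P[k] for k < 2: unchanged (A[2] not included)
P[k] for k >= 2: shift by delta = 19
  P[0] = 3 + 0 = 3
  P[1] = 17 + 0 = 17
  P[2] = 17 + 19 = 36
  P[3] = 17 + 19 = 36
  P[4] = 18 + 19 = 37

Answer: [3, 17, 36, 36, 37]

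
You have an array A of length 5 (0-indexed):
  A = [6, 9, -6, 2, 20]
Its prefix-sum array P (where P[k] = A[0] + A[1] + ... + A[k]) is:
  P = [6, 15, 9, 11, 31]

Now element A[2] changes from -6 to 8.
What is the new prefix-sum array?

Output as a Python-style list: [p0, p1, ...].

Change: A[2] -6 -> 8, delta = 14
P[k] for k < 2: unchanged (A[2] not included)
P[k] for k >= 2: shift by delta = 14
  P[0] = 6 + 0 = 6
  P[1] = 15 + 0 = 15
  P[2] = 9 + 14 = 23
  P[3] = 11 + 14 = 25
  P[4] = 31 + 14 = 45

Answer: [6, 15, 23, 25, 45]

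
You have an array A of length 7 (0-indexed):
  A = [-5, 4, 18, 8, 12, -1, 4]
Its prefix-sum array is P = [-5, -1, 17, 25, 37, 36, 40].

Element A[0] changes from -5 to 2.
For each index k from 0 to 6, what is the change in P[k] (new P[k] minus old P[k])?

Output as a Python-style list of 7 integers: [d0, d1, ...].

Element change: A[0] -5 -> 2, delta = 7
For k < 0: P[k] unchanged, delta_P[k] = 0
For k >= 0: P[k] shifts by exactly 7
Delta array: [7, 7, 7, 7, 7, 7, 7]

Answer: [7, 7, 7, 7, 7, 7, 7]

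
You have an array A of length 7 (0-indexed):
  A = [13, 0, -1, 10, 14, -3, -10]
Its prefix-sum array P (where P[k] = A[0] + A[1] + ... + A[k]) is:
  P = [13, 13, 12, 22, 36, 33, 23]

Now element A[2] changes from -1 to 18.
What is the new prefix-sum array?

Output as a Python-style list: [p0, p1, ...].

Answer: [13, 13, 31, 41, 55, 52, 42]

Derivation:
Change: A[2] -1 -> 18, delta = 19
P[k] for k < 2: unchanged (A[2] not included)
P[k] for k >= 2: shift by delta = 19
  P[0] = 13 + 0 = 13
  P[1] = 13 + 0 = 13
  P[2] = 12 + 19 = 31
  P[3] = 22 + 19 = 41
  P[4] = 36 + 19 = 55
  P[5] = 33 + 19 = 52
  P[6] = 23 + 19 = 42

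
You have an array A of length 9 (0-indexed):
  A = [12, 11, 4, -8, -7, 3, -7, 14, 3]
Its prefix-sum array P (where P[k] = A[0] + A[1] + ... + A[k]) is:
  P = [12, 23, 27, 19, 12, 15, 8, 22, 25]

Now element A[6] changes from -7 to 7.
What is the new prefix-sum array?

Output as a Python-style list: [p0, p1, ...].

Answer: [12, 23, 27, 19, 12, 15, 22, 36, 39]

Derivation:
Change: A[6] -7 -> 7, delta = 14
P[k] for k < 6: unchanged (A[6] not included)
P[k] for k >= 6: shift by delta = 14
  P[0] = 12 + 0 = 12
  P[1] = 23 + 0 = 23
  P[2] = 27 + 0 = 27
  P[3] = 19 + 0 = 19
  P[4] = 12 + 0 = 12
  P[5] = 15 + 0 = 15
  P[6] = 8 + 14 = 22
  P[7] = 22 + 14 = 36
  P[8] = 25 + 14 = 39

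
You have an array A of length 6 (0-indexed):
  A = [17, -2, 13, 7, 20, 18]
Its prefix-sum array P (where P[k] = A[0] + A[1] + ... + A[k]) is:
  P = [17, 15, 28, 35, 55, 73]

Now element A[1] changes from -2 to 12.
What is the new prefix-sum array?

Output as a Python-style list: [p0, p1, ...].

Change: A[1] -2 -> 12, delta = 14
P[k] for k < 1: unchanged (A[1] not included)
P[k] for k >= 1: shift by delta = 14
  P[0] = 17 + 0 = 17
  P[1] = 15 + 14 = 29
  P[2] = 28 + 14 = 42
  P[3] = 35 + 14 = 49
  P[4] = 55 + 14 = 69
  P[5] = 73 + 14 = 87

Answer: [17, 29, 42, 49, 69, 87]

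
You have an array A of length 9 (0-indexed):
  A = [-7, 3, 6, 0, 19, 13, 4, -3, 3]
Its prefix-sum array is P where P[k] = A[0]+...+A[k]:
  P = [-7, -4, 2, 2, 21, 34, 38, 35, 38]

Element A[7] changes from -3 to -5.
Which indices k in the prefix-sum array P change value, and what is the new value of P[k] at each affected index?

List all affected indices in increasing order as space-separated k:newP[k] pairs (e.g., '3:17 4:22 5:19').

P[k] = A[0] + ... + A[k]
P[k] includes A[7] iff k >= 7
Affected indices: 7, 8, ..., 8; delta = -2
  P[7]: 35 + -2 = 33
  P[8]: 38 + -2 = 36

Answer: 7:33 8:36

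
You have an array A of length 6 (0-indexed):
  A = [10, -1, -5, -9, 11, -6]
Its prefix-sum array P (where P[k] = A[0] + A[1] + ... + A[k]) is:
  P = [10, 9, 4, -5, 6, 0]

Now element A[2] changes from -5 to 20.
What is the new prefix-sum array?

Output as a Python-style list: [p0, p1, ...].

Answer: [10, 9, 29, 20, 31, 25]

Derivation:
Change: A[2] -5 -> 20, delta = 25
P[k] for k < 2: unchanged (A[2] not included)
P[k] for k >= 2: shift by delta = 25
  P[0] = 10 + 0 = 10
  P[1] = 9 + 0 = 9
  P[2] = 4 + 25 = 29
  P[3] = -5 + 25 = 20
  P[4] = 6 + 25 = 31
  P[5] = 0 + 25 = 25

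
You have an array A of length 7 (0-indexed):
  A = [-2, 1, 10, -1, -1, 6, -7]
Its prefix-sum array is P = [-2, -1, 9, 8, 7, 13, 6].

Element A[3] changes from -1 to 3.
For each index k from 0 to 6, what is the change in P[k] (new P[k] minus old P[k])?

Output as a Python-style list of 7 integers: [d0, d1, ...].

Element change: A[3] -1 -> 3, delta = 4
For k < 3: P[k] unchanged, delta_P[k] = 0
For k >= 3: P[k] shifts by exactly 4
Delta array: [0, 0, 0, 4, 4, 4, 4]

Answer: [0, 0, 0, 4, 4, 4, 4]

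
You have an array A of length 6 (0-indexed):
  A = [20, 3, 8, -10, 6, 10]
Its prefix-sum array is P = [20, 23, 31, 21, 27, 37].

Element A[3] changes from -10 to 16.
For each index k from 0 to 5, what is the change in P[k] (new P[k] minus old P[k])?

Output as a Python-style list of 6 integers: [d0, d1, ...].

Answer: [0, 0, 0, 26, 26, 26]

Derivation:
Element change: A[3] -10 -> 16, delta = 26
For k < 3: P[k] unchanged, delta_P[k] = 0
For k >= 3: P[k] shifts by exactly 26
Delta array: [0, 0, 0, 26, 26, 26]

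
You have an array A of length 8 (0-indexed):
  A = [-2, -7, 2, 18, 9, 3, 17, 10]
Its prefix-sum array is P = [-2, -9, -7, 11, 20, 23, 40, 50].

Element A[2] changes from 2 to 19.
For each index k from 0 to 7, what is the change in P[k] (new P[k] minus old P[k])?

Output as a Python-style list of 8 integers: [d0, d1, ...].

Element change: A[2] 2 -> 19, delta = 17
For k < 2: P[k] unchanged, delta_P[k] = 0
For k >= 2: P[k] shifts by exactly 17
Delta array: [0, 0, 17, 17, 17, 17, 17, 17]

Answer: [0, 0, 17, 17, 17, 17, 17, 17]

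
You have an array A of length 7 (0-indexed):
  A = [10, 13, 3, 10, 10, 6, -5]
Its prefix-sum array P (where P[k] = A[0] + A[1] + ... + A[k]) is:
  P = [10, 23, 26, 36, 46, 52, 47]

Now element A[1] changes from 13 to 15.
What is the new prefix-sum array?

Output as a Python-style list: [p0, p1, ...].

Answer: [10, 25, 28, 38, 48, 54, 49]

Derivation:
Change: A[1] 13 -> 15, delta = 2
P[k] for k < 1: unchanged (A[1] not included)
P[k] for k >= 1: shift by delta = 2
  P[0] = 10 + 0 = 10
  P[1] = 23 + 2 = 25
  P[2] = 26 + 2 = 28
  P[3] = 36 + 2 = 38
  P[4] = 46 + 2 = 48
  P[5] = 52 + 2 = 54
  P[6] = 47 + 2 = 49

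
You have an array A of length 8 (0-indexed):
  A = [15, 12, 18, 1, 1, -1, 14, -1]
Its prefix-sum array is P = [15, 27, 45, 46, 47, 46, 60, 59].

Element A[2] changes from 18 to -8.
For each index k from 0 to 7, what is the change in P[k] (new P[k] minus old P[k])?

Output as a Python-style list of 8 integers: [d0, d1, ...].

Answer: [0, 0, -26, -26, -26, -26, -26, -26]

Derivation:
Element change: A[2] 18 -> -8, delta = -26
For k < 2: P[k] unchanged, delta_P[k] = 0
For k >= 2: P[k] shifts by exactly -26
Delta array: [0, 0, -26, -26, -26, -26, -26, -26]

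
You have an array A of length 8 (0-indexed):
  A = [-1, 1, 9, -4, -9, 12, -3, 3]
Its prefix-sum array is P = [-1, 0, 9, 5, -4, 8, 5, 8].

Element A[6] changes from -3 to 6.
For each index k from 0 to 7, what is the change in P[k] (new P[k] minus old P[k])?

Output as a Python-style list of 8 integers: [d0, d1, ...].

Answer: [0, 0, 0, 0, 0, 0, 9, 9]

Derivation:
Element change: A[6] -3 -> 6, delta = 9
For k < 6: P[k] unchanged, delta_P[k] = 0
For k >= 6: P[k] shifts by exactly 9
Delta array: [0, 0, 0, 0, 0, 0, 9, 9]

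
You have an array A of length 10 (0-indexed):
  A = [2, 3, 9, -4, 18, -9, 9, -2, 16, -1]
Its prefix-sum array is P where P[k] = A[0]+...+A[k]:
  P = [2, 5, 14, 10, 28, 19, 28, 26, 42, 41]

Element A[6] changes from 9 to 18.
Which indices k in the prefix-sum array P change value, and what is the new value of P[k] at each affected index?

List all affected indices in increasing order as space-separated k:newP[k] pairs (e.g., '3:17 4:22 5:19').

Answer: 6:37 7:35 8:51 9:50

Derivation:
P[k] = A[0] + ... + A[k]
P[k] includes A[6] iff k >= 6
Affected indices: 6, 7, ..., 9; delta = 9
  P[6]: 28 + 9 = 37
  P[7]: 26 + 9 = 35
  P[8]: 42 + 9 = 51
  P[9]: 41 + 9 = 50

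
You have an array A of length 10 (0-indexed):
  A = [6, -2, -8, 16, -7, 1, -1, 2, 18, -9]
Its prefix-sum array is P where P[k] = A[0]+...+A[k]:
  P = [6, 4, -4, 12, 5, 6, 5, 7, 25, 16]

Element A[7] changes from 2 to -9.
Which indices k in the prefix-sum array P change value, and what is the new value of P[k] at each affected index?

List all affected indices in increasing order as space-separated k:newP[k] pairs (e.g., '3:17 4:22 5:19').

P[k] = A[0] + ... + A[k]
P[k] includes A[7] iff k >= 7
Affected indices: 7, 8, ..., 9; delta = -11
  P[7]: 7 + -11 = -4
  P[8]: 25 + -11 = 14
  P[9]: 16 + -11 = 5

Answer: 7:-4 8:14 9:5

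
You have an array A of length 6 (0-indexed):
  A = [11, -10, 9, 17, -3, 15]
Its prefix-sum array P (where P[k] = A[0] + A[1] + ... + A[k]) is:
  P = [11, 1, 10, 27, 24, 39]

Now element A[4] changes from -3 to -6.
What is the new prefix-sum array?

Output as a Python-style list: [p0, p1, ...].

Change: A[4] -3 -> -6, delta = -3
P[k] for k < 4: unchanged (A[4] not included)
P[k] for k >= 4: shift by delta = -3
  P[0] = 11 + 0 = 11
  P[1] = 1 + 0 = 1
  P[2] = 10 + 0 = 10
  P[3] = 27 + 0 = 27
  P[4] = 24 + -3 = 21
  P[5] = 39 + -3 = 36

Answer: [11, 1, 10, 27, 21, 36]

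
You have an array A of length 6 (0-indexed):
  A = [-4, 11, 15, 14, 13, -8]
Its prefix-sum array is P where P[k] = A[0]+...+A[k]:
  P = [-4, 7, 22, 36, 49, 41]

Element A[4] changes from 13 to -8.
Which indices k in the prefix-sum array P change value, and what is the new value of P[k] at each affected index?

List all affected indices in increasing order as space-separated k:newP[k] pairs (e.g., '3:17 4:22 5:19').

Answer: 4:28 5:20

Derivation:
P[k] = A[0] + ... + A[k]
P[k] includes A[4] iff k >= 4
Affected indices: 4, 5, ..., 5; delta = -21
  P[4]: 49 + -21 = 28
  P[5]: 41 + -21 = 20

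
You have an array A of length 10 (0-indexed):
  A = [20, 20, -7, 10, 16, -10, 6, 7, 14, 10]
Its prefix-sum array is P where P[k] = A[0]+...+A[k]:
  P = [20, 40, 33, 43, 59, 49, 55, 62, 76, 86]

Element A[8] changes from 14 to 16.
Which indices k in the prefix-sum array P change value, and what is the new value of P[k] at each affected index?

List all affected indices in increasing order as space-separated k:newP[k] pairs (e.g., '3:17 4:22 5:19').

P[k] = A[0] + ... + A[k]
P[k] includes A[8] iff k >= 8
Affected indices: 8, 9, ..., 9; delta = 2
  P[8]: 76 + 2 = 78
  P[9]: 86 + 2 = 88

Answer: 8:78 9:88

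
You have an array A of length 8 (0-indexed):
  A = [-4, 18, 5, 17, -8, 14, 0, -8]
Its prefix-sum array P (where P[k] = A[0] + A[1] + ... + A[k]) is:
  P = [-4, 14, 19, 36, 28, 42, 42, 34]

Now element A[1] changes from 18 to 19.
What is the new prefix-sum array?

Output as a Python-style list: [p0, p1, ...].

Change: A[1] 18 -> 19, delta = 1
P[k] for k < 1: unchanged (A[1] not included)
P[k] for k >= 1: shift by delta = 1
  P[0] = -4 + 0 = -4
  P[1] = 14 + 1 = 15
  P[2] = 19 + 1 = 20
  P[3] = 36 + 1 = 37
  P[4] = 28 + 1 = 29
  P[5] = 42 + 1 = 43
  P[6] = 42 + 1 = 43
  P[7] = 34 + 1 = 35

Answer: [-4, 15, 20, 37, 29, 43, 43, 35]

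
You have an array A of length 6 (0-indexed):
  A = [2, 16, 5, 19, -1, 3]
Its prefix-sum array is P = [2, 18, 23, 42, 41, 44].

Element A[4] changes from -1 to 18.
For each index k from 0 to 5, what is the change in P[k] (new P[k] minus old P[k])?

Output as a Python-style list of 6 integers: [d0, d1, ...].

Answer: [0, 0, 0, 0, 19, 19]

Derivation:
Element change: A[4] -1 -> 18, delta = 19
For k < 4: P[k] unchanged, delta_P[k] = 0
For k >= 4: P[k] shifts by exactly 19
Delta array: [0, 0, 0, 0, 19, 19]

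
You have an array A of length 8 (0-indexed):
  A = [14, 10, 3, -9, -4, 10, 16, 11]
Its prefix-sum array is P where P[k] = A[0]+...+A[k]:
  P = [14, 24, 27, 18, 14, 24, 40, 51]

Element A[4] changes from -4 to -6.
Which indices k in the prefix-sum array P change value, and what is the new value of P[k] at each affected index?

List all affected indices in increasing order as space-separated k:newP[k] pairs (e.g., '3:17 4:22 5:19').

P[k] = A[0] + ... + A[k]
P[k] includes A[4] iff k >= 4
Affected indices: 4, 5, ..., 7; delta = -2
  P[4]: 14 + -2 = 12
  P[5]: 24 + -2 = 22
  P[6]: 40 + -2 = 38
  P[7]: 51 + -2 = 49

Answer: 4:12 5:22 6:38 7:49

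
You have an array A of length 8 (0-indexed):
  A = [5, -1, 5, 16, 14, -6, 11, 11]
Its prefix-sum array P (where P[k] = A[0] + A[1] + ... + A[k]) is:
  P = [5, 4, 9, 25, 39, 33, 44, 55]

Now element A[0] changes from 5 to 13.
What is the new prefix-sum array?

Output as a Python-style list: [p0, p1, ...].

Answer: [13, 12, 17, 33, 47, 41, 52, 63]

Derivation:
Change: A[0] 5 -> 13, delta = 8
P[k] for k < 0: unchanged (A[0] not included)
P[k] for k >= 0: shift by delta = 8
  P[0] = 5 + 8 = 13
  P[1] = 4 + 8 = 12
  P[2] = 9 + 8 = 17
  P[3] = 25 + 8 = 33
  P[4] = 39 + 8 = 47
  P[5] = 33 + 8 = 41
  P[6] = 44 + 8 = 52
  P[7] = 55 + 8 = 63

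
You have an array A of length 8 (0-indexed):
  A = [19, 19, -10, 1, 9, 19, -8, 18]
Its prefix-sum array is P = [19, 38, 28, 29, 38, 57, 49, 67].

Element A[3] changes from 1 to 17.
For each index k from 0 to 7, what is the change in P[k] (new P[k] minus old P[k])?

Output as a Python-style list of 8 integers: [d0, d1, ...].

Answer: [0, 0, 0, 16, 16, 16, 16, 16]

Derivation:
Element change: A[3] 1 -> 17, delta = 16
For k < 3: P[k] unchanged, delta_P[k] = 0
For k >= 3: P[k] shifts by exactly 16
Delta array: [0, 0, 0, 16, 16, 16, 16, 16]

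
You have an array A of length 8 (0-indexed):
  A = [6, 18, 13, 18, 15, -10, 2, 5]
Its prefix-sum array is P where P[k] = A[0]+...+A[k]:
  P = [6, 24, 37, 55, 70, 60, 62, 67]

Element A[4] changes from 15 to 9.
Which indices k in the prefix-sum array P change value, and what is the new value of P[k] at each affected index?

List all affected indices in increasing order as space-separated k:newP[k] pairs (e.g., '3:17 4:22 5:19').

Answer: 4:64 5:54 6:56 7:61

Derivation:
P[k] = A[0] + ... + A[k]
P[k] includes A[4] iff k >= 4
Affected indices: 4, 5, ..., 7; delta = -6
  P[4]: 70 + -6 = 64
  P[5]: 60 + -6 = 54
  P[6]: 62 + -6 = 56
  P[7]: 67 + -6 = 61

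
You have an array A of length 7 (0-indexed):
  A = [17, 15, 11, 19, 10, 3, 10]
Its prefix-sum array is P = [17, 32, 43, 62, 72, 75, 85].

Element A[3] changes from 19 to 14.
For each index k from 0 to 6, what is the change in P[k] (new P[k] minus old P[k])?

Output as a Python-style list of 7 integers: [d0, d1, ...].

Element change: A[3] 19 -> 14, delta = -5
For k < 3: P[k] unchanged, delta_P[k] = 0
For k >= 3: P[k] shifts by exactly -5
Delta array: [0, 0, 0, -5, -5, -5, -5]

Answer: [0, 0, 0, -5, -5, -5, -5]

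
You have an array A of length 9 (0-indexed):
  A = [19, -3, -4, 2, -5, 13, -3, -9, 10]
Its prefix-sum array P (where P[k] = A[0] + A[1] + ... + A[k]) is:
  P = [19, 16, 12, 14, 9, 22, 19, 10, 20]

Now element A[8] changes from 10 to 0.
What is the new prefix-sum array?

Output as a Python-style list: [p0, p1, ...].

Answer: [19, 16, 12, 14, 9, 22, 19, 10, 10]

Derivation:
Change: A[8] 10 -> 0, delta = -10
P[k] for k < 8: unchanged (A[8] not included)
P[k] for k >= 8: shift by delta = -10
  P[0] = 19 + 0 = 19
  P[1] = 16 + 0 = 16
  P[2] = 12 + 0 = 12
  P[3] = 14 + 0 = 14
  P[4] = 9 + 0 = 9
  P[5] = 22 + 0 = 22
  P[6] = 19 + 0 = 19
  P[7] = 10 + 0 = 10
  P[8] = 20 + -10 = 10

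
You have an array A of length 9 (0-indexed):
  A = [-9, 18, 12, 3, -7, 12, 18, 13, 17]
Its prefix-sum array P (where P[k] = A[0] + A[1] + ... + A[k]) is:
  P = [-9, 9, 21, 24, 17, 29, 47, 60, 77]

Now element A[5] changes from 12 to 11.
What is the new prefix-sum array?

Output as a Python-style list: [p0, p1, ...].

Change: A[5] 12 -> 11, delta = -1
P[k] for k < 5: unchanged (A[5] not included)
P[k] for k >= 5: shift by delta = -1
  P[0] = -9 + 0 = -9
  P[1] = 9 + 0 = 9
  P[2] = 21 + 0 = 21
  P[3] = 24 + 0 = 24
  P[4] = 17 + 0 = 17
  P[5] = 29 + -1 = 28
  P[6] = 47 + -1 = 46
  P[7] = 60 + -1 = 59
  P[8] = 77 + -1 = 76

Answer: [-9, 9, 21, 24, 17, 28, 46, 59, 76]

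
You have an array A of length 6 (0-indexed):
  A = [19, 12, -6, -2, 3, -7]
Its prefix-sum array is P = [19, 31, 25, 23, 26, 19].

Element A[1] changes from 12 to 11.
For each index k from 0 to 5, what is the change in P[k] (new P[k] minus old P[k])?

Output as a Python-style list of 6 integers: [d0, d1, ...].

Element change: A[1] 12 -> 11, delta = -1
For k < 1: P[k] unchanged, delta_P[k] = 0
For k >= 1: P[k] shifts by exactly -1
Delta array: [0, -1, -1, -1, -1, -1]

Answer: [0, -1, -1, -1, -1, -1]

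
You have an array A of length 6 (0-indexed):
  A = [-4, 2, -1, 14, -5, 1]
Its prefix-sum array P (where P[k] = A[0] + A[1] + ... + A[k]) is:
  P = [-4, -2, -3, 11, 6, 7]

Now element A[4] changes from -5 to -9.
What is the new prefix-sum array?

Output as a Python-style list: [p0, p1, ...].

Answer: [-4, -2, -3, 11, 2, 3]

Derivation:
Change: A[4] -5 -> -9, delta = -4
P[k] for k < 4: unchanged (A[4] not included)
P[k] for k >= 4: shift by delta = -4
  P[0] = -4 + 0 = -4
  P[1] = -2 + 0 = -2
  P[2] = -3 + 0 = -3
  P[3] = 11 + 0 = 11
  P[4] = 6 + -4 = 2
  P[5] = 7 + -4 = 3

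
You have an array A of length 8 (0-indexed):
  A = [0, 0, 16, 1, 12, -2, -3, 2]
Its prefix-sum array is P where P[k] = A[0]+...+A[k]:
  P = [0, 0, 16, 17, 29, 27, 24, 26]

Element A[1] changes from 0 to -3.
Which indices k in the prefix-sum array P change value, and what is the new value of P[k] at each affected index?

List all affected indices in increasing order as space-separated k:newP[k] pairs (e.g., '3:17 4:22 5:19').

P[k] = A[0] + ... + A[k]
P[k] includes A[1] iff k >= 1
Affected indices: 1, 2, ..., 7; delta = -3
  P[1]: 0 + -3 = -3
  P[2]: 16 + -3 = 13
  P[3]: 17 + -3 = 14
  P[4]: 29 + -3 = 26
  P[5]: 27 + -3 = 24
  P[6]: 24 + -3 = 21
  P[7]: 26 + -3 = 23

Answer: 1:-3 2:13 3:14 4:26 5:24 6:21 7:23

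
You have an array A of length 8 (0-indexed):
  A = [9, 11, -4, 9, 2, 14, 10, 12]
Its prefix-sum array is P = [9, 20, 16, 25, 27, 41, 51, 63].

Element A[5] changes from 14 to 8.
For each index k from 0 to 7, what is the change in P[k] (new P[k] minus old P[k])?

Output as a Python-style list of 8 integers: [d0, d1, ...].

Element change: A[5] 14 -> 8, delta = -6
For k < 5: P[k] unchanged, delta_P[k] = 0
For k >= 5: P[k] shifts by exactly -6
Delta array: [0, 0, 0, 0, 0, -6, -6, -6]

Answer: [0, 0, 0, 0, 0, -6, -6, -6]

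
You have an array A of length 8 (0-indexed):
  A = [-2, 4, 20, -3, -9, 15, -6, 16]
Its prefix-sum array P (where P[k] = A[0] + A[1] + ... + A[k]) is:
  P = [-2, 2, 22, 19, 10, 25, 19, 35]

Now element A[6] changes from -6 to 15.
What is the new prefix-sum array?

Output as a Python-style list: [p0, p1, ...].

Change: A[6] -6 -> 15, delta = 21
P[k] for k < 6: unchanged (A[6] not included)
P[k] for k >= 6: shift by delta = 21
  P[0] = -2 + 0 = -2
  P[1] = 2 + 0 = 2
  P[2] = 22 + 0 = 22
  P[3] = 19 + 0 = 19
  P[4] = 10 + 0 = 10
  P[5] = 25 + 0 = 25
  P[6] = 19 + 21 = 40
  P[7] = 35 + 21 = 56

Answer: [-2, 2, 22, 19, 10, 25, 40, 56]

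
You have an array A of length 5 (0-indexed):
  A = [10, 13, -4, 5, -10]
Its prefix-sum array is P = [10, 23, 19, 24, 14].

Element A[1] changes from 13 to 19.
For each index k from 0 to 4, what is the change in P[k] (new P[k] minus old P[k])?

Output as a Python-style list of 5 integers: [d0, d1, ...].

Element change: A[1] 13 -> 19, delta = 6
For k < 1: P[k] unchanged, delta_P[k] = 0
For k >= 1: P[k] shifts by exactly 6
Delta array: [0, 6, 6, 6, 6]

Answer: [0, 6, 6, 6, 6]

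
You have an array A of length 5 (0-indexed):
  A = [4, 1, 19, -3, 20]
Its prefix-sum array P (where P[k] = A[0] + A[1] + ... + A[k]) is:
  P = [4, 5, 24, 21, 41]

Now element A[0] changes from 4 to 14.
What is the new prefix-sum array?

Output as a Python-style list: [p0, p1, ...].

Answer: [14, 15, 34, 31, 51]

Derivation:
Change: A[0] 4 -> 14, delta = 10
P[k] for k < 0: unchanged (A[0] not included)
P[k] for k >= 0: shift by delta = 10
  P[0] = 4 + 10 = 14
  P[1] = 5 + 10 = 15
  P[2] = 24 + 10 = 34
  P[3] = 21 + 10 = 31
  P[4] = 41 + 10 = 51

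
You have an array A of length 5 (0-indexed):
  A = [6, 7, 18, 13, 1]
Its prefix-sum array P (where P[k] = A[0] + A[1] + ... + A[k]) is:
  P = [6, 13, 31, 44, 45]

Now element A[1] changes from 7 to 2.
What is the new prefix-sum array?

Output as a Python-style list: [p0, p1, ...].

Answer: [6, 8, 26, 39, 40]

Derivation:
Change: A[1] 7 -> 2, delta = -5
P[k] for k < 1: unchanged (A[1] not included)
P[k] for k >= 1: shift by delta = -5
  P[0] = 6 + 0 = 6
  P[1] = 13 + -5 = 8
  P[2] = 31 + -5 = 26
  P[3] = 44 + -5 = 39
  P[4] = 45 + -5 = 40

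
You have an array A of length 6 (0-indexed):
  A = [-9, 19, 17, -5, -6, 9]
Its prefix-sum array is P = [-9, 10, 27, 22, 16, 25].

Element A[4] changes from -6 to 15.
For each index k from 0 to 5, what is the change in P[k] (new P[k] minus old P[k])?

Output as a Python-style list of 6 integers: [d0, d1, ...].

Answer: [0, 0, 0, 0, 21, 21]

Derivation:
Element change: A[4] -6 -> 15, delta = 21
For k < 4: P[k] unchanged, delta_P[k] = 0
For k >= 4: P[k] shifts by exactly 21
Delta array: [0, 0, 0, 0, 21, 21]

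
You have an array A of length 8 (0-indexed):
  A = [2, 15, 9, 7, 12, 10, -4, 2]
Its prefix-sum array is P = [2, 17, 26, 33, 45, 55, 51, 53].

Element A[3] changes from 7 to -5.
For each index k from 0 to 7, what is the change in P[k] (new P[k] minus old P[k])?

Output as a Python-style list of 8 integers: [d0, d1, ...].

Answer: [0, 0, 0, -12, -12, -12, -12, -12]

Derivation:
Element change: A[3] 7 -> -5, delta = -12
For k < 3: P[k] unchanged, delta_P[k] = 0
For k >= 3: P[k] shifts by exactly -12
Delta array: [0, 0, 0, -12, -12, -12, -12, -12]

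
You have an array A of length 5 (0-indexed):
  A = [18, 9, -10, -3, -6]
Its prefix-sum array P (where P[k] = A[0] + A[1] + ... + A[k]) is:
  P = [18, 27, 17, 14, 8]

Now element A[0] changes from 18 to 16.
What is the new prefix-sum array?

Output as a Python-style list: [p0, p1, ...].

Answer: [16, 25, 15, 12, 6]

Derivation:
Change: A[0] 18 -> 16, delta = -2
P[k] for k < 0: unchanged (A[0] not included)
P[k] for k >= 0: shift by delta = -2
  P[0] = 18 + -2 = 16
  P[1] = 27 + -2 = 25
  P[2] = 17 + -2 = 15
  P[3] = 14 + -2 = 12
  P[4] = 8 + -2 = 6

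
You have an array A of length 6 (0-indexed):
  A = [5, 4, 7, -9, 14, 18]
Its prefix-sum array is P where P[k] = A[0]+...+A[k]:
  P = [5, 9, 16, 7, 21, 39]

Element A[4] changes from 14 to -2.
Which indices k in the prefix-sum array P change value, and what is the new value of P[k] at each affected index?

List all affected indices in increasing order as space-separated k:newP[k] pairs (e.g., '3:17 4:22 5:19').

P[k] = A[0] + ... + A[k]
P[k] includes A[4] iff k >= 4
Affected indices: 4, 5, ..., 5; delta = -16
  P[4]: 21 + -16 = 5
  P[5]: 39 + -16 = 23

Answer: 4:5 5:23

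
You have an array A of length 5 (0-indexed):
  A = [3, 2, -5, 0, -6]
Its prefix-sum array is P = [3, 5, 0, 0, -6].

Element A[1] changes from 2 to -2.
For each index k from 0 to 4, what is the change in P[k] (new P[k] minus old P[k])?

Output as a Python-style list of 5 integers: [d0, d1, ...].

Element change: A[1] 2 -> -2, delta = -4
For k < 1: P[k] unchanged, delta_P[k] = 0
For k >= 1: P[k] shifts by exactly -4
Delta array: [0, -4, -4, -4, -4]

Answer: [0, -4, -4, -4, -4]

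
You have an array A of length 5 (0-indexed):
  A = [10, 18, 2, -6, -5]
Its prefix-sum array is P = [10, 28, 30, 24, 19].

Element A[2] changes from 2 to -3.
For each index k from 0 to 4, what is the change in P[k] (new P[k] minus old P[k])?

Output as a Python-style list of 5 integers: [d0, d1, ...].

Answer: [0, 0, -5, -5, -5]

Derivation:
Element change: A[2] 2 -> -3, delta = -5
For k < 2: P[k] unchanged, delta_P[k] = 0
For k >= 2: P[k] shifts by exactly -5
Delta array: [0, 0, -5, -5, -5]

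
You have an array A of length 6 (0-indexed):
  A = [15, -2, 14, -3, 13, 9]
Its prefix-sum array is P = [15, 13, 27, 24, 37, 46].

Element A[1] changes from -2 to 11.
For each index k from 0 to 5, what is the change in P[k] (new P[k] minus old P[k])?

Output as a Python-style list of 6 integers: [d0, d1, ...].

Answer: [0, 13, 13, 13, 13, 13]

Derivation:
Element change: A[1] -2 -> 11, delta = 13
For k < 1: P[k] unchanged, delta_P[k] = 0
For k >= 1: P[k] shifts by exactly 13
Delta array: [0, 13, 13, 13, 13, 13]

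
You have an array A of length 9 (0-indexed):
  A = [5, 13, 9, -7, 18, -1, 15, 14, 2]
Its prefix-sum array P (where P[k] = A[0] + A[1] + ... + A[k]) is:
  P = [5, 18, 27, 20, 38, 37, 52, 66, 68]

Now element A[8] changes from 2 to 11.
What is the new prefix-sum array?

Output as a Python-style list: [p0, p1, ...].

Answer: [5, 18, 27, 20, 38, 37, 52, 66, 77]

Derivation:
Change: A[8] 2 -> 11, delta = 9
P[k] for k < 8: unchanged (A[8] not included)
P[k] for k >= 8: shift by delta = 9
  P[0] = 5 + 0 = 5
  P[1] = 18 + 0 = 18
  P[2] = 27 + 0 = 27
  P[3] = 20 + 0 = 20
  P[4] = 38 + 0 = 38
  P[5] = 37 + 0 = 37
  P[6] = 52 + 0 = 52
  P[7] = 66 + 0 = 66
  P[8] = 68 + 9 = 77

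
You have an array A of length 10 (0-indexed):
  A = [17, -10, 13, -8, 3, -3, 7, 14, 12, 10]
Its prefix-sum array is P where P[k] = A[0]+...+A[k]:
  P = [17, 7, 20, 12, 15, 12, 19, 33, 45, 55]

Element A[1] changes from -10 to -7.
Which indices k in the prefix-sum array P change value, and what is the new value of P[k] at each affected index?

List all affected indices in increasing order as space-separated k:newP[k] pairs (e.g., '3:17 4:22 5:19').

P[k] = A[0] + ... + A[k]
P[k] includes A[1] iff k >= 1
Affected indices: 1, 2, ..., 9; delta = 3
  P[1]: 7 + 3 = 10
  P[2]: 20 + 3 = 23
  P[3]: 12 + 3 = 15
  P[4]: 15 + 3 = 18
  P[5]: 12 + 3 = 15
  P[6]: 19 + 3 = 22
  P[7]: 33 + 3 = 36
  P[8]: 45 + 3 = 48
  P[9]: 55 + 3 = 58

Answer: 1:10 2:23 3:15 4:18 5:15 6:22 7:36 8:48 9:58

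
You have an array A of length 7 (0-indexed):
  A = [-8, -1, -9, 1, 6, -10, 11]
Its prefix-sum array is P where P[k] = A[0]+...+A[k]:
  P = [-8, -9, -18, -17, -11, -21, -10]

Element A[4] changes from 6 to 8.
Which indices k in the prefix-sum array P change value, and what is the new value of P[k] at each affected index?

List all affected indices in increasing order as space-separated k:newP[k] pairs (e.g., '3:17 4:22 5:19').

Answer: 4:-9 5:-19 6:-8

Derivation:
P[k] = A[0] + ... + A[k]
P[k] includes A[4] iff k >= 4
Affected indices: 4, 5, ..., 6; delta = 2
  P[4]: -11 + 2 = -9
  P[5]: -21 + 2 = -19
  P[6]: -10 + 2 = -8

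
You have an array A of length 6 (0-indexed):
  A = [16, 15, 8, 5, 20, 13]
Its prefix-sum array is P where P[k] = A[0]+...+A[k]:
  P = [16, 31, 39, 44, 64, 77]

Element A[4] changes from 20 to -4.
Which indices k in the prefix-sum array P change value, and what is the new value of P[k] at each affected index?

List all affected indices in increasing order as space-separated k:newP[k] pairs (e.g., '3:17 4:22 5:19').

Answer: 4:40 5:53

Derivation:
P[k] = A[0] + ... + A[k]
P[k] includes A[4] iff k >= 4
Affected indices: 4, 5, ..., 5; delta = -24
  P[4]: 64 + -24 = 40
  P[5]: 77 + -24 = 53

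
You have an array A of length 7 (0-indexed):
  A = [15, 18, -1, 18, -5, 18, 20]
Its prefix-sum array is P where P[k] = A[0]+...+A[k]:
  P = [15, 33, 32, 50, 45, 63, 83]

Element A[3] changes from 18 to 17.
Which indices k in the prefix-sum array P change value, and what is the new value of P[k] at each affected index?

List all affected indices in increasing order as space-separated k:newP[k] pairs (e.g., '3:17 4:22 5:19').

P[k] = A[0] + ... + A[k]
P[k] includes A[3] iff k >= 3
Affected indices: 3, 4, ..., 6; delta = -1
  P[3]: 50 + -1 = 49
  P[4]: 45 + -1 = 44
  P[5]: 63 + -1 = 62
  P[6]: 83 + -1 = 82

Answer: 3:49 4:44 5:62 6:82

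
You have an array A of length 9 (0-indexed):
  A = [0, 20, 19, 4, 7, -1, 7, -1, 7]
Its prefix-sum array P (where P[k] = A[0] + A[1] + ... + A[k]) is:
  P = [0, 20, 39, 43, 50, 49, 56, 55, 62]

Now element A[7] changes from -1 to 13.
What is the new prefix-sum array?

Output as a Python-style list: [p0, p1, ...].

Change: A[7] -1 -> 13, delta = 14
P[k] for k < 7: unchanged (A[7] not included)
P[k] for k >= 7: shift by delta = 14
  P[0] = 0 + 0 = 0
  P[1] = 20 + 0 = 20
  P[2] = 39 + 0 = 39
  P[3] = 43 + 0 = 43
  P[4] = 50 + 0 = 50
  P[5] = 49 + 0 = 49
  P[6] = 56 + 0 = 56
  P[7] = 55 + 14 = 69
  P[8] = 62 + 14 = 76

Answer: [0, 20, 39, 43, 50, 49, 56, 69, 76]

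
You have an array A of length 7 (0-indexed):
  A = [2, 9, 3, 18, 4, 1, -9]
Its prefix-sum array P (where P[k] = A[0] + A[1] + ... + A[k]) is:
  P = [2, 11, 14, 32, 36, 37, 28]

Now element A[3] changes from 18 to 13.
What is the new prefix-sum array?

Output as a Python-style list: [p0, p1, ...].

Answer: [2, 11, 14, 27, 31, 32, 23]

Derivation:
Change: A[3] 18 -> 13, delta = -5
P[k] for k < 3: unchanged (A[3] not included)
P[k] for k >= 3: shift by delta = -5
  P[0] = 2 + 0 = 2
  P[1] = 11 + 0 = 11
  P[2] = 14 + 0 = 14
  P[3] = 32 + -5 = 27
  P[4] = 36 + -5 = 31
  P[5] = 37 + -5 = 32
  P[6] = 28 + -5 = 23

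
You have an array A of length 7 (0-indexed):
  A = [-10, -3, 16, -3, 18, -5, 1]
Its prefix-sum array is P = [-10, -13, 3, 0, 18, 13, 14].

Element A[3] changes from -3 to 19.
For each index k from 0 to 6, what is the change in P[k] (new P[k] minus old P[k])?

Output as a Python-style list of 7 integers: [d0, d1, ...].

Answer: [0, 0, 0, 22, 22, 22, 22]

Derivation:
Element change: A[3] -3 -> 19, delta = 22
For k < 3: P[k] unchanged, delta_P[k] = 0
For k >= 3: P[k] shifts by exactly 22
Delta array: [0, 0, 0, 22, 22, 22, 22]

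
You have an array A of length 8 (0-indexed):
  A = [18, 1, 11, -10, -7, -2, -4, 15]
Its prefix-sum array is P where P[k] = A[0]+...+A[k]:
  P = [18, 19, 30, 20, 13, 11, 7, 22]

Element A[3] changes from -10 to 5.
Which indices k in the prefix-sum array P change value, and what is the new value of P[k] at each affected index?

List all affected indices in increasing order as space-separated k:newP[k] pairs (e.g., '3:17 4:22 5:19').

Answer: 3:35 4:28 5:26 6:22 7:37

Derivation:
P[k] = A[0] + ... + A[k]
P[k] includes A[3] iff k >= 3
Affected indices: 3, 4, ..., 7; delta = 15
  P[3]: 20 + 15 = 35
  P[4]: 13 + 15 = 28
  P[5]: 11 + 15 = 26
  P[6]: 7 + 15 = 22
  P[7]: 22 + 15 = 37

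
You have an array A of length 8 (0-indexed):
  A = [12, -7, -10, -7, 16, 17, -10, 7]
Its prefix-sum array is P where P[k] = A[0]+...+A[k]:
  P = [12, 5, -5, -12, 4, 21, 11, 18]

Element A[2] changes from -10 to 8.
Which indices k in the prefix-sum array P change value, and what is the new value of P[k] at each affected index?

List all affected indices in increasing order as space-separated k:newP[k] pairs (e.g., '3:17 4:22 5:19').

Answer: 2:13 3:6 4:22 5:39 6:29 7:36

Derivation:
P[k] = A[0] + ... + A[k]
P[k] includes A[2] iff k >= 2
Affected indices: 2, 3, ..., 7; delta = 18
  P[2]: -5 + 18 = 13
  P[3]: -12 + 18 = 6
  P[4]: 4 + 18 = 22
  P[5]: 21 + 18 = 39
  P[6]: 11 + 18 = 29
  P[7]: 18 + 18 = 36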